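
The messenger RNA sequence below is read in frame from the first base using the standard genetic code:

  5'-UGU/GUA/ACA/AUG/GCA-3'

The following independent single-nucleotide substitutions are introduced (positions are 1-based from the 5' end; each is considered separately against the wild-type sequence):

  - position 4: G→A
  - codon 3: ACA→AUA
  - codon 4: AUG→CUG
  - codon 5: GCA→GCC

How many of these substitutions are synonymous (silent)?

1

Codon 2: GUA (Val) → AUA (Ile) — missense.
Codon 3: ACA (Thr) → AUA (Ile) — missense.
Codon 4: AUG (Met) → CUG (Leu) — missense.
Codon 5: GCA (Ala) → GCC (Ala) — synonymous.
Synonymous: 1 of 4.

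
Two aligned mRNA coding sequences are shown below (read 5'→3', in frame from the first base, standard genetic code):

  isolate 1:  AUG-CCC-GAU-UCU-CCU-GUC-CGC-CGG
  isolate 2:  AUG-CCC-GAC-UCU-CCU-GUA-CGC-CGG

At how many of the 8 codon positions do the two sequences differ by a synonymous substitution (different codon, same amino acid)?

2

Codon 1: AUG Met / AUG Met — identical.
Codon 2: CCC Pro / CCC Pro — identical.
Codon 3: GAU Asp / GAC Asp — synonymous.
Codon 4: UCU Ser / UCU Ser — identical.
Codon 5: CCU Pro / CCU Pro — identical.
Codon 6: GUC Val / GUA Val — synonymous.
Codon 7: CGC Arg / CGC Arg — identical.
Codon 8: CGG Arg / CGG Arg — identical.
Synonymous differences: 2.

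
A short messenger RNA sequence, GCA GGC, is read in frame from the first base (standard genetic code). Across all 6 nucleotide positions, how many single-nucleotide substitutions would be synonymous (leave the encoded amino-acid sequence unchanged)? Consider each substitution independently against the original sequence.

Codon 1 (GCA, Ala): 3 synonymous substitutions.
Codon 2 (GGC, Gly): 3 synonymous substitutions.
Total: 3 + 3 = 6.

6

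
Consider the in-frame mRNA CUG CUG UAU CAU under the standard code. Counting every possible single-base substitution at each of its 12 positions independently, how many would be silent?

10

Codon 1 (CUG, Leu): 4 synonymous substitutions.
Codon 2 (CUG, Leu): 4 synonymous substitutions.
Codon 3 (UAU, Tyr): 1 synonymous substitution.
Codon 4 (CAU, His): 1 synonymous substitution.
Total: 4 + 4 + 1 + 1 = 10.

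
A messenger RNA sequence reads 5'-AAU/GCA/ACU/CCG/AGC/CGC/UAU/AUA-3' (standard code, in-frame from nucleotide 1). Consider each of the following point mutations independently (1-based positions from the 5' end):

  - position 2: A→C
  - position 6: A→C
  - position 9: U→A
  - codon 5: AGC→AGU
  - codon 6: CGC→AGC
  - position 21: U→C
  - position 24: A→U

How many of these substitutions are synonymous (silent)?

5

Codon 1: AAU (Asn) → ACU (Thr) — missense.
Codon 2: GCA (Ala) → GCC (Ala) — synonymous.
Codon 3: ACU (Thr) → ACA (Thr) — synonymous.
Codon 5: AGC (Ser) → AGU (Ser) — synonymous.
Codon 6: CGC (Arg) → AGC (Ser) — missense.
Codon 7: UAU (Tyr) → UAC (Tyr) — synonymous.
Codon 8: AUA (Ile) → AUU (Ile) — synonymous.
Synonymous: 5 of 7.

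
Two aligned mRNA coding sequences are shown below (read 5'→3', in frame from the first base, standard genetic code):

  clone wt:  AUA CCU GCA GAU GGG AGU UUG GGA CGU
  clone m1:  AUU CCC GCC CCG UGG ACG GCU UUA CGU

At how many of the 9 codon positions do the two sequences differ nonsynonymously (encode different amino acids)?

5

Codon 1: AUA Ile / AUU Ile — synonymous.
Codon 2: CCU Pro / CCC Pro — synonymous.
Codon 3: GCA Ala / GCC Ala — synonymous.
Codon 4: GAU Asp / CCG Pro — nonsynonymous.
Codon 5: GGG Gly / UGG Trp — nonsynonymous.
Codon 6: AGU Ser / ACG Thr — nonsynonymous.
Codon 7: UUG Leu / GCU Ala — nonsynonymous.
Codon 8: GGA Gly / UUA Leu — nonsynonymous.
Codon 9: CGU Arg / CGU Arg — identical.
Nonsynonymous differences: 5.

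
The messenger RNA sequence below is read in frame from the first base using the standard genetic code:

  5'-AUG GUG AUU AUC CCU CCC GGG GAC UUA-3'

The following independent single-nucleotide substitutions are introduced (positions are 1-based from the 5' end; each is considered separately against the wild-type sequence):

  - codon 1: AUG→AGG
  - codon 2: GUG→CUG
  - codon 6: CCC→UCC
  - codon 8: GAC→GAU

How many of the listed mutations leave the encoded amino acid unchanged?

Codon 1: AUG (Met) → AGG (Arg) — missense.
Codon 2: GUG (Val) → CUG (Leu) — missense.
Codon 6: CCC (Pro) → UCC (Ser) — missense.
Codon 8: GAC (Asp) → GAU (Asp) — synonymous.
Synonymous: 1 of 4.

1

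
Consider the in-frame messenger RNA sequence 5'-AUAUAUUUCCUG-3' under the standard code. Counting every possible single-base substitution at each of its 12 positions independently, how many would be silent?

Codon 1 (AUA, Ile): 2 synonymous substitutions.
Codon 2 (UAU, Tyr): 1 synonymous substitution.
Codon 3 (UUC, Phe): 1 synonymous substitution.
Codon 4 (CUG, Leu): 4 synonymous substitutions.
Total: 2 + 1 + 1 + 4 = 8.

8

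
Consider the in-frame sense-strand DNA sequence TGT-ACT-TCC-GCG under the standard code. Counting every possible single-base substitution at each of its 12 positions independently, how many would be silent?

Codon 1 (TGT, Cys): 1 synonymous substitution.
Codon 2 (ACT, Thr): 3 synonymous substitutions.
Codon 3 (TCC, Ser): 3 synonymous substitutions.
Codon 4 (GCG, Ala): 3 synonymous substitutions.
Total: 1 + 3 + 3 + 3 = 10.

10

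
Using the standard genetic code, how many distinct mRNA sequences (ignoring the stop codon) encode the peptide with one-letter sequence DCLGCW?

Asp: 2 codons.
Cys: 2 codons.
Leu: 6 codons.
Gly: 4 codons.
Cys: 2 codons.
Trp: 1 codon.
2 × 2 × 6 × 4 × 2 × 1 = 192.

192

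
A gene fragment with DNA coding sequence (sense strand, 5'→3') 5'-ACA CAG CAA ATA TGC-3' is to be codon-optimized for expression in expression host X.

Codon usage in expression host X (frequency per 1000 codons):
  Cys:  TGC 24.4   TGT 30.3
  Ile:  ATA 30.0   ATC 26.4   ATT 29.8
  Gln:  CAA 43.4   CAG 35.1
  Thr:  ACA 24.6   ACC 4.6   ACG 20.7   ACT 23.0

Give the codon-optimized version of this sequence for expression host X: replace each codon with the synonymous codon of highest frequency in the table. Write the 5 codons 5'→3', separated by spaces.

Codon 1 (Thr): best is ACA at 24.6.
Codon 2 (Gln): best is CAA at 43.4.
Codon 3 (Gln): best is CAA at 43.4.
Codon 4 (Ile): best is ATA at 30.0.
Codon 5 (Cys): best is TGT at 30.3.

ACA CAA CAA ATA TGT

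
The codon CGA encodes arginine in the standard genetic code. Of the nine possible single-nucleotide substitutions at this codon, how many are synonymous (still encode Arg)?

4

Position 1: AGA → 1 synonymous.
Position 2: none → 0 synonymous.
Position 3: CGT, CGC, CGG → 3 synonymous.
Total: 1 + 0 + 3 = 4.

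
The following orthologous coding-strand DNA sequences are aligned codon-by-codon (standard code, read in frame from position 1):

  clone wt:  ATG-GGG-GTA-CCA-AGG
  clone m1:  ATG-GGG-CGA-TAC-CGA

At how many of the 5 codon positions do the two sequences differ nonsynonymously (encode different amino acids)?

2

Codon 1: ATG Met / ATG Met — identical.
Codon 2: GGG Gly / GGG Gly — identical.
Codon 3: GTA Val / CGA Arg — nonsynonymous.
Codon 4: CCA Pro / TAC Tyr — nonsynonymous.
Codon 5: AGG Arg / CGA Arg — synonymous.
Nonsynonymous differences: 2.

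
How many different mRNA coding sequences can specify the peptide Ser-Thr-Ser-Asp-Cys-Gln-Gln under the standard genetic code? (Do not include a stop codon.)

2304

Ser: 6 codons.
Thr: 4 codons.
Ser: 6 codons.
Asp: 2 codons.
Cys: 2 codons.
Gln: 2 codons.
Gln: 2 codons.
6 × 4 × 6 × 2 × 2 × 2 × 2 = 2304.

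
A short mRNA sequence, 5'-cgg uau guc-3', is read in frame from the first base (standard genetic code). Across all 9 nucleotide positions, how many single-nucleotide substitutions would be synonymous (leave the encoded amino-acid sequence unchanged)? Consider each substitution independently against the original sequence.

Codon 1 (CGG, Arg): 4 synonymous substitutions.
Codon 2 (UAU, Tyr): 1 synonymous substitution.
Codon 3 (GUC, Val): 3 synonymous substitutions.
Total: 4 + 1 + 3 = 8.

8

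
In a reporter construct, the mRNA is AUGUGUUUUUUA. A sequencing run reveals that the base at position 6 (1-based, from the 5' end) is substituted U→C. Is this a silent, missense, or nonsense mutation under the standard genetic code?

silent

Position 6 falls in codon 2: UGU → Cys.
After the substitution the codon is UGC → Cys.
Both encode Cys, so the change is synonymous.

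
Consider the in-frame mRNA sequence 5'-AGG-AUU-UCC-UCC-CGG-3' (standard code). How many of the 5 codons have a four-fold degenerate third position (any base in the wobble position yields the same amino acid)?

Codon 1 AGG (Arg): third position 2-fold.
Codon 2 AUU (Ile): third position 3-fold.
Codon 3 UCC (Ser): third position 4-fold.
Codon 4 UCC (Ser): third position 4-fold.
Codon 5 CGG (Arg): third position 4-fold.
Four-fold degenerate third positions: 3.

3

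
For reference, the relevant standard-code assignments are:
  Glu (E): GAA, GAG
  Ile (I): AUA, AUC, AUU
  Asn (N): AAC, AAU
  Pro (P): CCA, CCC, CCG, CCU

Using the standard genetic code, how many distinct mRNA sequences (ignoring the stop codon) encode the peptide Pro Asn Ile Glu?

Pro: 4 codons.
Asn: 2 codons.
Ile: 3 codons.
Glu: 2 codons.
4 × 2 × 3 × 2 = 48.

48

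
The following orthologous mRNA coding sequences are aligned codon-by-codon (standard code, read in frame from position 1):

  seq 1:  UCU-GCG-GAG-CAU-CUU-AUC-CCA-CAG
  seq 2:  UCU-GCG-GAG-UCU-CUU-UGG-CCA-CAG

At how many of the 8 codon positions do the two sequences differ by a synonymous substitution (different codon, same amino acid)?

0

Codon 1: UCU Ser / UCU Ser — identical.
Codon 2: GCG Ala / GCG Ala — identical.
Codon 3: GAG Glu / GAG Glu — identical.
Codon 4: CAU His / UCU Ser — nonsynonymous.
Codon 5: CUU Leu / CUU Leu — identical.
Codon 6: AUC Ile / UGG Trp — nonsynonymous.
Codon 7: CCA Pro / CCA Pro — identical.
Codon 8: CAG Gln / CAG Gln — identical.
Synonymous differences: 0.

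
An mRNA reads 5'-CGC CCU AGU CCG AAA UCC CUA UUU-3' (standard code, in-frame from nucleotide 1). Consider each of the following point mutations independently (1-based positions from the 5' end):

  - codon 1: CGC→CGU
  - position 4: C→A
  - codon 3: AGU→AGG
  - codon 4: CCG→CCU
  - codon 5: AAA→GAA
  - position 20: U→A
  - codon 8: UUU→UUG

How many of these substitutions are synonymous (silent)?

2

Codon 1: CGC (Arg) → CGU (Arg) — synonymous.
Codon 2: CCU (Pro) → ACU (Thr) — missense.
Codon 3: AGU (Ser) → AGG (Arg) — missense.
Codon 4: CCG (Pro) → CCU (Pro) — synonymous.
Codon 5: AAA (Lys) → GAA (Glu) — missense.
Codon 7: CUA (Leu) → CAA (Gln) — missense.
Codon 8: UUU (Phe) → UUG (Leu) — missense.
Synonymous: 2 of 7.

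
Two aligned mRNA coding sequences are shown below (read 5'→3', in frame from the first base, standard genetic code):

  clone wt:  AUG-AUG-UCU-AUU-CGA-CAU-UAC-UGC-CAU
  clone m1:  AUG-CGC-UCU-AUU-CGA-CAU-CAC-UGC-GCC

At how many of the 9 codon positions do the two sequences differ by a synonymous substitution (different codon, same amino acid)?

Codon 1: AUG Met / AUG Met — identical.
Codon 2: AUG Met / CGC Arg — nonsynonymous.
Codon 3: UCU Ser / UCU Ser — identical.
Codon 4: AUU Ile / AUU Ile — identical.
Codon 5: CGA Arg / CGA Arg — identical.
Codon 6: CAU His / CAU His — identical.
Codon 7: UAC Tyr / CAC His — nonsynonymous.
Codon 8: UGC Cys / UGC Cys — identical.
Codon 9: CAU His / GCC Ala — nonsynonymous.
Synonymous differences: 0.

0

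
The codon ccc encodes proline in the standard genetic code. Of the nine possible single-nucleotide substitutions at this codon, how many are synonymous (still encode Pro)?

3

Position 1: none → 0 synonymous.
Position 2: none → 0 synonymous.
Position 3: CCU, CCA, CCG → 3 synonymous.
Total: 0 + 0 + 3 = 3.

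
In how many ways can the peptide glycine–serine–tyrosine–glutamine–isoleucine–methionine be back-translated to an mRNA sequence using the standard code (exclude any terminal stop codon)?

Gly: 4 codons.
Ser: 6 codons.
Tyr: 2 codons.
Gln: 2 codons.
Ile: 3 codons.
Met: 1 codon.
4 × 6 × 2 × 2 × 3 × 1 = 288.

288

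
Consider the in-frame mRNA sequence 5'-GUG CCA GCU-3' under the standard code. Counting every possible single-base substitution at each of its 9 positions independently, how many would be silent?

9

Codon 1 (GUG, Val): 3 synonymous substitutions.
Codon 2 (CCA, Pro): 3 synonymous substitutions.
Codon 3 (GCU, Ala): 3 synonymous substitutions.
Total: 3 + 3 + 3 = 9.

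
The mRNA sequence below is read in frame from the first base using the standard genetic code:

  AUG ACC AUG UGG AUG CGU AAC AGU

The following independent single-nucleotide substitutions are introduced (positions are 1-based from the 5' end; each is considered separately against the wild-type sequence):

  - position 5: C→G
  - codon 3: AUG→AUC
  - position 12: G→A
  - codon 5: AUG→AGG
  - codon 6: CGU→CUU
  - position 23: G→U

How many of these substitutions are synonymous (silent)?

0

Codon 2: ACC (Thr) → AGC (Ser) — missense.
Codon 3: AUG (Met) → AUC (Ile) — missense.
Codon 4: UGG (Trp) → UGA (Stop) — nonsense.
Codon 5: AUG (Met) → AGG (Arg) — missense.
Codon 6: CGU (Arg) → CUU (Leu) — missense.
Codon 8: AGU (Ser) → AUU (Ile) — missense.
Synonymous: 0 of 6.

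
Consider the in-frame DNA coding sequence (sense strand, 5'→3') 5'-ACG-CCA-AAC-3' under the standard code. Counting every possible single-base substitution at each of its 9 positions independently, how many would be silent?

Codon 1 (ACG, Thr): 3 synonymous substitutions.
Codon 2 (CCA, Pro): 3 synonymous substitutions.
Codon 3 (AAC, Asn): 1 synonymous substitution.
Total: 3 + 3 + 1 = 7.

7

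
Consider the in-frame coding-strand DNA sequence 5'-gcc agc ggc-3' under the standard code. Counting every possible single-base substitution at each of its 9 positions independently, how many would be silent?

Codon 1 (GCC, Ala): 3 synonymous substitutions.
Codon 2 (AGC, Ser): 1 synonymous substitution.
Codon 3 (GGC, Gly): 3 synonymous substitutions.
Total: 3 + 1 + 3 = 7.

7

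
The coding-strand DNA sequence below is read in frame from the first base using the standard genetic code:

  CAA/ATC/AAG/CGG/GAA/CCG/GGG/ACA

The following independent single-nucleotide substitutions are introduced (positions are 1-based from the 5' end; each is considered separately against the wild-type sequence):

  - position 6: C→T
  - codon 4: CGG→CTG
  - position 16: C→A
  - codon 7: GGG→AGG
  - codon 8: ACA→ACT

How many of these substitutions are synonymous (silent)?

Codon 2: ATC (Ile) → ATT (Ile) — synonymous.
Codon 4: CGG (Arg) → CTG (Leu) — missense.
Codon 6: CCG (Pro) → ACG (Thr) — missense.
Codon 7: GGG (Gly) → AGG (Arg) — missense.
Codon 8: ACA (Thr) → ACT (Thr) — synonymous.
Synonymous: 2 of 5.

2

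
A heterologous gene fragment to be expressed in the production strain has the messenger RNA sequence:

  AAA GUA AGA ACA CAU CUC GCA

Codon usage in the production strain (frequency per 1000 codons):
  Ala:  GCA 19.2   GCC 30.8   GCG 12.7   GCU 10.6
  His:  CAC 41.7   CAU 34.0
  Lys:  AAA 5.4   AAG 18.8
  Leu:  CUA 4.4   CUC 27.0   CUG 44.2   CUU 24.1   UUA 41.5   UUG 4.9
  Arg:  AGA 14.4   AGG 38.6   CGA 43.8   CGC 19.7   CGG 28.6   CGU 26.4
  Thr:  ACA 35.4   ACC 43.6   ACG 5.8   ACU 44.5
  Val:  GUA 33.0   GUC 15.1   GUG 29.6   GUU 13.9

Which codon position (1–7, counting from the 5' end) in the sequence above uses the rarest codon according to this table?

Codon 1 AAA (Lys): 5.4 per 1000.
Codon 2 GUA (Val): 33.0 per 1000.
Codon 3 AGA (Arg): 14.4 per 1000.
Codon 4 ACA (Thr): 35.4 per 1000.
Codon 5 CAU (His): 34.0 per 1000.
Codon 6 CUC (Leu): 27.0 per 1000.
Codon 7 GCA (Ala): 19.2 per 1000.
Lowest frequency is 5.4 at codon 1.

1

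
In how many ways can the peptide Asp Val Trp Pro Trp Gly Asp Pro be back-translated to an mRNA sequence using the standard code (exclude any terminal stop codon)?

Asp: 2 codons.
Val: 4 codons.
Trp: 1 codon.
Pro: 4 codons.
Trp: 1 codon.
Gly: 4 codons.
Asp: 2 codons.
Pro: 4 codons.
2 × 4 × 1 × 4 × 1 × 4 × 2 × 4 = 1024.

1024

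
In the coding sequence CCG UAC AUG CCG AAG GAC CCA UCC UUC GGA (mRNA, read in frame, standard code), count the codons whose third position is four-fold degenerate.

Codon 1 CCG (Pro): third position 4-fold.
Codon 2 UAC (Tyr): third position 2-fold.
Codon 3 AUG (Met): third position 1-fold.
Codon 4 CCG (Pro): third position 4-fold.
Codon 5 AAG (Lys): third position 2-fold.
Codon 6 GAC (Asp): third position 2-fold.
Codon 7 CCA (Pro): third position 4-fold.
Codon 8 UCC (Ser): third position 4-fold.
Codon 9 UUC (Phe): third position 2-fold.
Codon 10 GGA (Gly): third position 4-fold.
Four-fold degenerate third positions: 5.

5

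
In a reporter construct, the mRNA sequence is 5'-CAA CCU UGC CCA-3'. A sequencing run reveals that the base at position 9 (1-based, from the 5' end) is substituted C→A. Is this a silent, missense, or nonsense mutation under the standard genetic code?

nonsense

Position 9 falls in codon 3: UGC → Cys.
After the substitution the codon is UGA → Stop.
The new codon is a stop codon, so this is a nonsense mutation.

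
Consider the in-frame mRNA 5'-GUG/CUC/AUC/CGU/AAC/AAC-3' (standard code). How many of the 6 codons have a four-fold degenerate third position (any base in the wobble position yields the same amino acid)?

Codon 1 GUG (Val): third position 4-fold.
Codon 2 CUC (Leu): third position 4-fold.
Codon 3 AUC (Ile): third position 3-fold.
Codon 4 CGU (Arg): third position 4-fold.
Codon 5 AAC (Asn): third position 2-fold.
Codon 6 AAC (Asn): third position 2-fold.
Four-fold degenerate third positions: 3.

3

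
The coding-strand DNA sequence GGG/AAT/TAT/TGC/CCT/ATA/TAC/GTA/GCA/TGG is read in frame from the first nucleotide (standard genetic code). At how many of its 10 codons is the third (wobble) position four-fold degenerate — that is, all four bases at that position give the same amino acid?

Codon 1 GGG (Gly): third position 4-fold.
Codon 2 AAT (Asn): third position 2-fold.
Codon 3 TAT (Tyr): third position 2-fold.
Codon 4 TGC (Cys): third position 2-fold.
Codon 5 CCT (Pro): third position 4-fold.
Codon 6 ATA (Ile): third position 3-fold.
Codon 7 TAC (Tyr): third position 2-fold.
Codon 8 GTA (Val): third position 4-fold.
Codon 9 GCA (Ala): third position 4-fold.
Codon 10 TGG (Trp): third position 1-fold.
Four-fold degenerate third positions: 4.

4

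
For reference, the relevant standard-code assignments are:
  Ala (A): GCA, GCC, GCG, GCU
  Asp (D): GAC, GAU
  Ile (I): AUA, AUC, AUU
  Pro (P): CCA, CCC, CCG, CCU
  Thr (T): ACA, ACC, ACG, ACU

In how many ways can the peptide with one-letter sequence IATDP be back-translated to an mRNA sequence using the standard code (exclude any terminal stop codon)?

384

Ile: 3 codons.
Ala: 4 codons.
Thr: 4 codons.
Asp: 2 codons.
Pro: 4 codons.
3 × 4 × 4 × 2 × 4 = 384.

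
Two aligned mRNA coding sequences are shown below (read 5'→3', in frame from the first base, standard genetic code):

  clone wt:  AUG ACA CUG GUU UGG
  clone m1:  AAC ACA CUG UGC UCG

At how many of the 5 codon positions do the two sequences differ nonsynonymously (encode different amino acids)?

Codon 1: AUG Met / AAC Asn — nonsynonymous.
Codon 2: ACA Thr / ACA Thr — identical.
Codon 3: CUG Leu / CUG Leu — identical.
Codon 4: GUU Val / UGC Cys — nonsynonymous.
Codon 5: UGG Trp / UCG Ser — nonsynonymous.
Nonsynonymous differences: 3.

3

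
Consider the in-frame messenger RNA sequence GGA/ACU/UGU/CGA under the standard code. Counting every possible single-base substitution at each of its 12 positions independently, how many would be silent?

Codon 1 (GGA, Gly): 3 synonymous substitutions.
Codon 2 (ACU, Thr): 3 synonymous substitutions.
Codon 3 (UGU, Cys): 1 synonymous substitution.
Codon 4 (CGA, Arg): 4 synonymous substitutions.
Total: 3 + 3 + 1 + 4 = 11.

11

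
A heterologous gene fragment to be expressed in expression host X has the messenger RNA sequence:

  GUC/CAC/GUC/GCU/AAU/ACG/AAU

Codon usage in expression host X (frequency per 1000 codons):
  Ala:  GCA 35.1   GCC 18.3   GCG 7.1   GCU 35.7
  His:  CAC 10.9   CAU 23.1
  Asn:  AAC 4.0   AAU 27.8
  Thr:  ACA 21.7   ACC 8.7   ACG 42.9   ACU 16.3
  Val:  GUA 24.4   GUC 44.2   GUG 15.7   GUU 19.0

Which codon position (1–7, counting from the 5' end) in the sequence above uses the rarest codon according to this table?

2

Codon 1 GUC (Val): 44.2 per 1000.
Codon 2 CAC (His): 10.9 per 1000.
Codon 3 GUC (Val): 44.2 per 1000.
Codon 4 GCU (Ala): 35.7 per 1000.
Codon 5 AAU (Asn): 27.8 per 1000.
Codon 6 ACG (Thr): 42.9 per 1000.
Codon 7 AAU (Asn): 27.8 per 1000.
Lowest frequency is 10.9 at codon 2.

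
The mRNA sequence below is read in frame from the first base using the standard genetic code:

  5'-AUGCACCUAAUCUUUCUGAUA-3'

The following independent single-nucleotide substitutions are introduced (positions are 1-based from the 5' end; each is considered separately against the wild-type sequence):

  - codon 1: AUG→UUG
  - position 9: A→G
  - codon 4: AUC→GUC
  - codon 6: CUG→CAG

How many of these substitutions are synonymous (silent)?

Codon 1: AUG (Met) → UUG (Leu) — missense.
Codon 3: CUA (Leu) → CUG (Leu) — synonymous.
Codon 4: AUC (Ile) → GUC (Val) — missense.
Codon 6: CUG (Leu) → CAG (Gln) — missense.
Synonymous: 1 of 4.

1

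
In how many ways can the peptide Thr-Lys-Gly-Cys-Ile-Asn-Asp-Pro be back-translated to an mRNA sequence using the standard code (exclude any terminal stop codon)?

3072

Thr: 4 codons.
Lys: 2 codons.
Gly: 4 codons.
Cys: 2 codons.
Ile: 3 codons.
Asn: 2 codons.
Asp: 2 codons.
Pro: 4 codons.
4 × 2 × 4 × 2 × 3 × 2 × 2 × 4 = 3072.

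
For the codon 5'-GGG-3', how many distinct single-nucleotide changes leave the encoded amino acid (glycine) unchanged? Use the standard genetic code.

Position 1: none → 0 synonymous.
Position 2: none → 0 synonymous.
Position 3: GGU, GGC, GGA → 3 synonymous.
Total: 0 + 0 + 3 = 3.

3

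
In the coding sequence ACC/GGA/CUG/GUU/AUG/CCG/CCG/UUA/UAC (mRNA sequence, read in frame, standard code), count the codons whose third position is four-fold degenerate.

6

Codon 1 ACC (Thr): third position 4-fold.
Codon 2 GGA (Gly): third position 4-fold.
Codon 3 CUG (Leu): third position 4-fold.
Codon 4 GUU (Val): third position 4-fold.
Codon 5 AUG (Met): third position 1-fold.
Codon 6 CCG (Pro): third position 4-fold.
Codon 7 CCG (Pro): third position 4-fold.
Codon 8 UUA (Leu): third position 2-fold.
Codon 9 UAC (Tyr): third position 2-fold.
Four-fold degenerate third positions: 6.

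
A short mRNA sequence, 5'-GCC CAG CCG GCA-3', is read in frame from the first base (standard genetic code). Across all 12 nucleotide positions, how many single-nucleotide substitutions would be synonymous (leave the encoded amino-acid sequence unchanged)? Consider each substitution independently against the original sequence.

10

Codon 1 (GCC, Ala): 3 synonymous substitutions.
Codon 2 (CAG, Gln): 1 synonymous substitution.
Codon 3 (CCG, Pro): 3 synonymous substitutions.
Codon 4 (GCA, Ala): 3 synonymous substitutions.
Total: 3 + 1 + 3 + 3 = 10.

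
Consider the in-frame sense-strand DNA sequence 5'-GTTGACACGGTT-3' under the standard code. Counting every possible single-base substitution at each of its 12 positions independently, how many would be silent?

10

Codon 1 (GTT, Val): 3 synonymous substitutions.
Codon 2 (GAC, Asp): 1 synonymous substitution.
Codon 3 (ACG, Thr): 3 synonymous substitutions.
Codon 4 (GTT, Val): 3 synonymous substitutions.
Total: 3 + 1 + 3 + 3 = 10.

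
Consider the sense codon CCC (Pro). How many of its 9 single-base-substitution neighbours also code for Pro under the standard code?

3

Position 1: none → 0 synonymous.
Position 2: none → 0 synonymous.
Position 3: CCU, CCA, CCG → 3 synonymous.
Total: 0 + 0 + 3 = 3.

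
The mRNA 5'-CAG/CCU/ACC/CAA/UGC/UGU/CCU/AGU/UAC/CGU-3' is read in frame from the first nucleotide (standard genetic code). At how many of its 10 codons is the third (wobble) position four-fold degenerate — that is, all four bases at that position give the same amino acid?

Codon 1 CAG (Gln): third position 2-fold.
Codon 2 CCU (Pro): third position 4-fold.
Codon 3 ACC (Thr): third position 4-fold.
Codon 4 CAA (Gln): third position 2-fold.
Codon 5 UGC (Cys): third position 2-fold.
Codon 6 UGU (Cys): third position 2-fold.
Codon 7 CCU (Pro): third position 4-fold.
Codon 8 AGU (Ser): third position 2-fold.
Codon 9 UAC (Tyr): third position 2-fold.
Codon 10 CGU (Arg): third position 4-fold.
Four-fold degenerate third positions: 4.

4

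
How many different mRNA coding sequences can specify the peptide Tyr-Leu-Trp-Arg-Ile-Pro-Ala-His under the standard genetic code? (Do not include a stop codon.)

6912

Tyr: 2 codons.
Leu: 6 codons.
Trp: 1 codon.
Arg: 6 codons.
Ile: 3 codons.
Pro: 4 codons.
Ala: 4 codons.
His: 2 codons.
2 × 6 × 1 × 6 × 3 × 4 × 4 × 2 = 6912.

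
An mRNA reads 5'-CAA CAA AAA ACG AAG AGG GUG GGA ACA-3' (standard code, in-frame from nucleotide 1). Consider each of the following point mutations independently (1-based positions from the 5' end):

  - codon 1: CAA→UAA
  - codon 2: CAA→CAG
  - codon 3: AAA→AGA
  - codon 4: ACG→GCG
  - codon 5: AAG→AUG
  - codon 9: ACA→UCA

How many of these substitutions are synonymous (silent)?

1

Codon 1: CAA (Gln) → UAA (Stop) — nonsense.
Codon 2: CAA (Gln) → CAG (Gln) — synonymous.
Codon 3: AAA (Lys) → AGA (Arg) — missense.
Codon 4: ACG (Thr) → GCG (Ala) — missense.
Codon 5: AAG (Lys) → AUG (Met) — missense.
Codon 9: ACA (Thr) → UCA (Ser) — missense.
Synonymous: 1 of 6.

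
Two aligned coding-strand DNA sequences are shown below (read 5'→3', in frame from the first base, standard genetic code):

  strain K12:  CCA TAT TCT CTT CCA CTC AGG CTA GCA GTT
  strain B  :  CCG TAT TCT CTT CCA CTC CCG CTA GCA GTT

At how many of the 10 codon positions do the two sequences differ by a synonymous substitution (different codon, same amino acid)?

1

Codon 1: CCA Pro / CCG Pro — synonymous.
Codon 2: TAT Tyr / TAT Tyr — identical.
Codon 3: TCT Ser / TCT Ser — identical.
Codon 4: CTT Leu / CTT Leu — identical.
Codon 5: CCA Pro / CCA Pro — identical.
Codon 6: CTC Leu / CTC Leu — identical.
Codon 7: AGG Arg / CCG Pro — nonsynonymous.
Codon 8: CTA Leu / CTA Leu — identical.
Codon 9: GCA Ala / GCA Ala — identical.
Codon 10: GTT Val / GTT Val — identical.
Synonymous differences: 1.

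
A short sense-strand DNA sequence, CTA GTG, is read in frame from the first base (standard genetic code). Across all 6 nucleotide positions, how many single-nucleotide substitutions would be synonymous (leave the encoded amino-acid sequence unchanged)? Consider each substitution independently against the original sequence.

7

Codon 1 (CTA, Leu): 4 synonymous substitutions.
Codon 2 (GTG, Val): 3 synonymous substitutions.
Total: 4 + 3 = 7.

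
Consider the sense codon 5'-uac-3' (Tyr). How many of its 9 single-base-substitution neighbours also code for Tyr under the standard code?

1

Position 1: none → 0 synonymous.
Position 2: none → 0 synonymous.
Position 3: UAU → 1 synonymous.
Total: 0 + 0 + 1 = 1.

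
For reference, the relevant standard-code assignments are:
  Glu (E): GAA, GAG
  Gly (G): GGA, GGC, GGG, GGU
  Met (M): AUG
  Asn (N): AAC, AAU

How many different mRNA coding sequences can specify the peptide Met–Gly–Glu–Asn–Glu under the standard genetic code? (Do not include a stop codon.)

Met: 1 codon.
Gly: 4 codons.
Glu: 2 codons.
Asn: 2 codons.
Glu: 2 codons.
1 × 4 × 2 × 2 × 2 = 32.

32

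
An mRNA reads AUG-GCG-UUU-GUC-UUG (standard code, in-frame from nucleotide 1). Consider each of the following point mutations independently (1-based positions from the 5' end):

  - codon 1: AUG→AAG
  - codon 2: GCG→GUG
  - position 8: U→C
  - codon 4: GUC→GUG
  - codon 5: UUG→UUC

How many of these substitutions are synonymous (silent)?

Codon 1: AUG (Met) → AAG (Lys) — missense.
Codon 2: GCG (Ala) → GUG (Val) — missense.
Codon 3: UUU (Phe) → UCU (Ser) — missense.
Codon 4: GUC (Val) → GUG (Val) — synonymous.
Codon 5: UUG (Leu) → UUC (Phe) — missense.
Synonymous: 1 of 5.

1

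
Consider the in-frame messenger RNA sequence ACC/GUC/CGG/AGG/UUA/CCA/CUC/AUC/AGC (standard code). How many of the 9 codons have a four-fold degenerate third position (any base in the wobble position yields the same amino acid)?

5

Codon 1 ACC (Thr): third position 4-fold.
Codon 2 GUC (Val): third position 4-fold.
Codon 3 CGG (Arg): third position 4-fold.
Codon 4 AGG (Arg): third position 2-fold.
Codon 5 UUA (Leu): third position 2-fold.
Codon 6 CCA (Pro): third position 4-fold.
Codon 7 CUC (Leu): third position 4-fold.
Codon 8 AUC (Ile): third position 3-fold.
Codon 9 AGC (Ser): third position 2-fold.
Four-fold degenerate third positions: 5.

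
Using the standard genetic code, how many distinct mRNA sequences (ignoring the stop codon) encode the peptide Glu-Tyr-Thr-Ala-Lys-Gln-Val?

Glu: 2 codons.
Tyr: 2 codons.
Thr: 4 codons.
Ala: 4 codons.
Lys: 2 codons.
Gln: 2 codons.
Val: 4 codons.
2 × 2 × 4 × 4 × 2 × 2 × 4 = 1024.

1024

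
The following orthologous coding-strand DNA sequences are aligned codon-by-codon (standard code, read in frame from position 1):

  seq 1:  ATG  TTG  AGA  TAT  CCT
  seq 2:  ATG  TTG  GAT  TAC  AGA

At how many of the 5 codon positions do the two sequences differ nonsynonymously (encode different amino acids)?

Codon 1: ATG Met / ATG Met — identical.
Codon 2: TTG Leu / TTG Leu — identical.
Codon 3: AGA Arg / GAT Asp — nonsynonymous.
Codon 4: TAT Tyr / TAC Tyr — synonymous.
Codon 5: CCT Pro / AGA Arg — nonsynonymous.
Nonsynonymous differences: 2.

2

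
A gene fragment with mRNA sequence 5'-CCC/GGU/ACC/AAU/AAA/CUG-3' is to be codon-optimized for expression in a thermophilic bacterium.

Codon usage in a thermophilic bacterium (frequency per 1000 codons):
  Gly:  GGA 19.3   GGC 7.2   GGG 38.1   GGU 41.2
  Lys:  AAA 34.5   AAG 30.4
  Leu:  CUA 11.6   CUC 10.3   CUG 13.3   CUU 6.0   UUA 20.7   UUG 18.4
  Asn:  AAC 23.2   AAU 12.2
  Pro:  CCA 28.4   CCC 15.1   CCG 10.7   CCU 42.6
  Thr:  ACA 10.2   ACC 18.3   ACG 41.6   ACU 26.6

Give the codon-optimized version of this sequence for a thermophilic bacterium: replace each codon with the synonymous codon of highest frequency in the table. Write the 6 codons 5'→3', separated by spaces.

Codon 1 (Pro): best is CCU at 42.6.
Codon 2 (Gly): best is GGU at 41.2.
Codon 3 (Thr): best is ACG at 41.6.
Codon 4 (Asn): best is AAC at 23.2.
Codon 5 (Lys): best is AAA at 34.5.
Codon 6 (Leu): best is UUA at 20.7.

CCU GGU ACG AAC AAA UUA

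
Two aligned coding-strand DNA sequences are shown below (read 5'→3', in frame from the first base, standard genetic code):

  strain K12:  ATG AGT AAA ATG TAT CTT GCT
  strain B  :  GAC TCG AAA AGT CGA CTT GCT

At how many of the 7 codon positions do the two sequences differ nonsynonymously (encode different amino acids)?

Codon 1: ATG Met / GAC Asp — nonsynonymous.
Codon 2: AGT Ser / TCG Ser — synonymous.
Codon 3: AAA Lys / AAA Lys — identical.
Codon 4: ATG Met / AGT Ser — nonsynonymous.
Codon 5: TAT Tyr / CGA Arg — nonsynonymous.
Codon 6: CTT Leu / CTT Leu — identical.
Codon 7: GCT Ala / GCT Ala — identical.
Nonsynonymous differences: 3.

3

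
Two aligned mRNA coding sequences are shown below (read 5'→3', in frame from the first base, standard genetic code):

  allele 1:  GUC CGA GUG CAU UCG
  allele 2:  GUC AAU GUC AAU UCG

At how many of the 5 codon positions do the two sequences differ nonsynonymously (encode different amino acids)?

2

Codon 1: GUC Val / GUC Val — identical.
Codon 2: CGA Arg / AAU Asn — nonsynonymous.
Codon 3: GUG Val / GUC Val — synonymous.
Codon 4: CAU His / AAU Asn — nonsynonymous.
Codon 5: UCG Ser / UCG Ser — identical.
Nonsynonymous differences: 2.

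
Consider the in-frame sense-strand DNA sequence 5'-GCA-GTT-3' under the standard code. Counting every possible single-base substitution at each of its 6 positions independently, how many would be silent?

6

Codon 1 (GCA, Ala): 3 synonymous substitutions.
Codon 2 (GTT, Val): 3 synonymous substitutions.
Total: 3 + 3 = 6.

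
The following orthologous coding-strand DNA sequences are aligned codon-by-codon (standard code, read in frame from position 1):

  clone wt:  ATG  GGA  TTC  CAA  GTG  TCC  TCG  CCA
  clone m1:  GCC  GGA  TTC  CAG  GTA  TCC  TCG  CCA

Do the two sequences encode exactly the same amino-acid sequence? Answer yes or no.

Codon 1: ATG Met / GCC Ala — nonsynonymous.
Codon 2: GGA Gly / GGA Gly — identical.
Codon 3: TTC Phe / TTC Phe — identical.
Codon 4: CAA Gln / CAG Gln — synonymous.
Codon 5: GTG Val / GTA Val — synonymous.
Codon 6: TCC Ser / TCC Ser — identical.
Codon 7: TCG Ser / TCG Ser — identical.
Codon 8: CCA Pro / CCA Pro — identical.
Nonsynonymous differences: 1 → different protein.

no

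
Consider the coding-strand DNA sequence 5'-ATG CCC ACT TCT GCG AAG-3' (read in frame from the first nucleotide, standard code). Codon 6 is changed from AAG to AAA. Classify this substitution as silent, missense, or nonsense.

Position 18 falls in codon 6: AAG → Lys.
After the substitution the codon is AAA → Lys.
Both encode Lys, so the change is synonymous.

silent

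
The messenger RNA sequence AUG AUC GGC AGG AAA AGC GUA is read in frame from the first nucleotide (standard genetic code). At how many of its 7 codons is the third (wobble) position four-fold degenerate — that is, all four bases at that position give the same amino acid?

Codon 1 AUG (Met): third position 1-fold.
Codon 2 AUC (Ile): third position 3-fold.
Codon 3 GGC (Gly): third position 4-fold.
Codon 4 AGG (Arg): third position 2-fold.
Codon 5 AAA (Lys): third position 2-fold.
Codon 6 AGC (Ser): third position 2-fold.
Codon 7 GUA (Val): third position 4-fold.
Four-fold degenerate third positions: 2.

2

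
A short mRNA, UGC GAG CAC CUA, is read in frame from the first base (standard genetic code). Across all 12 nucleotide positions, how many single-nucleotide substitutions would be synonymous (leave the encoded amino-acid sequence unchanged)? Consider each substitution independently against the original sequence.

7

Codon 1 (UGC, Cys): 1 synonymous substitution.
Codon 2 (GAG, Glu): 1 synonymous substitution.
Codon 3 (CAC, His): 1 synonymous substitution.
Codon 4 (CUA, Leu): 4 synonymous substitutions.
Total: 1 + 1 + 1 + 4 = 7.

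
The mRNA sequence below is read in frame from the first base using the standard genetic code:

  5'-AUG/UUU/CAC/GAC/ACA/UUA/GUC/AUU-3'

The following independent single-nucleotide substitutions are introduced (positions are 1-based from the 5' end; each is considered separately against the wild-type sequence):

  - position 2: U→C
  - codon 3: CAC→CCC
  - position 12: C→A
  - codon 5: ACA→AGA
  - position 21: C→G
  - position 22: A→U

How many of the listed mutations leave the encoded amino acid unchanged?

Codon 1: AUG (Met) → ACG (Thr) — missense.
Codon 3: CAC (His) → CCC (Pro) — missense.
Codon 4: GAC (Asp) → GAA (Glu) — missense.
Codon 5: ACA (Thr) → AGA (Arg) — missense.
Codon 7: GUC (Val) → GUG (Val) — synonymous.
Codon 8: AUU (Ile) → UUU (Phe) — missense.
Synonymous: 1 of 6.

1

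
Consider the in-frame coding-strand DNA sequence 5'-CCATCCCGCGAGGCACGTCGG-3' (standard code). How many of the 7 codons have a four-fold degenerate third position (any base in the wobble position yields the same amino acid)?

Codon 1 CCA (Pro): third position 4-fold.
Codon 2 TCC (Ser): third position 4-fold.
Codon 3 CGC (Arg): third position 4-fold.
Codon 4 GAG (Glu): third position 2-fold.
Codon 5 GCA (Ala): third position 4-fold.
Codon 6 CGT (Arg): third position 4-fold.
Codon 7 CGG (Arg): third position 4-fold.
Four-fold degenerate third positions: 6.

6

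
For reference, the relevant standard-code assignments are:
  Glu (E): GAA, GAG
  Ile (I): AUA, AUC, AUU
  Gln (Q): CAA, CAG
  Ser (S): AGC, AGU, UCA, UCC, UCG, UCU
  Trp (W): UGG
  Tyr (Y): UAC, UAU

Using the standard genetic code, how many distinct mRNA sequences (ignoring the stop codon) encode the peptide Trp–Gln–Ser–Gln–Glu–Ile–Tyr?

288

Trp: 1 codon.
Gln: 2 codons.
Ser: 6 codons.
Gln: 2 codons.
Glu: 2 codons.
Ile: 3 codons.
Tyr: 2 codons.
1 × 2 × 6 × 2 × 2 × 3 × 2 = 288.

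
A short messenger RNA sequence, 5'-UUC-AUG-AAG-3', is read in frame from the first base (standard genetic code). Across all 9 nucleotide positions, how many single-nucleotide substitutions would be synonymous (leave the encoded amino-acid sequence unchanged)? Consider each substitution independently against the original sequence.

2

Codon 1 (UUC, Phe): 1 synonymous substitution.
Codon 2 (AUG, Met): 0 synonymous substitutions.
Codon 3 (AAG, Lys): 1 synonymous substitution.
Total: 1 + 0 + 1 = 2.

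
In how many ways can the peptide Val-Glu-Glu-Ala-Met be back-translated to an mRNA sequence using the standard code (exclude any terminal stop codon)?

Val: 4 codons.
Glu: 2 codons.
Glu: 2 codons.
Ala: 4 codons.
Met: 1 codon.
4 × 2 × 2 × 4 × 1 = 64.

64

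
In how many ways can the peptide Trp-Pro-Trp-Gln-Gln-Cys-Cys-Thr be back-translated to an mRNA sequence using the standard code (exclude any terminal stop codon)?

Trp: 1 codon.
Pro: 4 codons.
Trp: 1 codon.
Gln: 2 codons.
Gln: 2 codons.
Cys: 2 codons.
Cys: 2 codons.
Thr: 4 codons.
1 × 4 × 1 × 2 × 2 × 2 × 2 × 4 = 256.

256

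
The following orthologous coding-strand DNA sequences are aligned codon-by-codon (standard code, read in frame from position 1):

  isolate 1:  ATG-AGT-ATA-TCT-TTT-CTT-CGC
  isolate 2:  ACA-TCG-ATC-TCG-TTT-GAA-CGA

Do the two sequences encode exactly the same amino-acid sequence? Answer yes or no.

no

Codon 1: ATG Met / ACA Thr — nonsynonymous.
Codon 2: AGT Ser / TCG Ser — synonymous.
Codon 3: ATA Ile / ATC Ile — synonymous.
Codon 4: TCT Ser / TCG Ser — synonymous.
Codon 5: TTT Phe / TTT Phe — identical.
Codon 6: CTT Leu / GAA Glu — nonsynonymous.
Codon 7: CGC Arg / CGA Arg — synonymous.
Nonsynonymous differences: 2 → different protein.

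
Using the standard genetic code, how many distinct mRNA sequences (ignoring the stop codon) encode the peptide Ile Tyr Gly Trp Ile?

Ile: 3 codons.
Tyr: 2 codons.
Gly: 4 codons.
Trp: 1 codon.
Ile: 3 codons.
3 × 2 × 4 × 1 × 3 = 72.

72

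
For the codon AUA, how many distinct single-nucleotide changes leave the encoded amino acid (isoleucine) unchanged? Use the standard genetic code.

Position 1: none → 0 synonymous.
Position 2: none → 0 synonymous.
Position 3: AUU, AUC → 2 synonymous.
Total: 0 + 0 + 2 = 2.

2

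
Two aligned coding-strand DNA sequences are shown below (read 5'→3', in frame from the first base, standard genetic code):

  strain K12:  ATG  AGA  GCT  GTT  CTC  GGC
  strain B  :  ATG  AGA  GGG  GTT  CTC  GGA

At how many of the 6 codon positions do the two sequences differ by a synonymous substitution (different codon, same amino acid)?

Codon 1: ATG Met / ATG Met — identical.
Codon 2: AGA Arg / AGA Arg — identical.
Codon 3: GCT Ala / GGG Gly — nonsynonymous.
Codon 4: GTT Val / GTT Val — identical.
Codon 5: CTC Leu / CTC Leu — identical.
Codon 6: GGC Gly / GGA Gly — synonymous.
Synonymous differences: 1.

1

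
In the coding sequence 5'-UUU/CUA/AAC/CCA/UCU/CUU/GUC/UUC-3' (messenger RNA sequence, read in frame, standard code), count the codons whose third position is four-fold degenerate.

Codon 1 UUU (Phe): third position 2-fold.
Codon 2 CUA (Leu): third position 4-fold.
Codon 3 AAC (Asn): third position 2-fold.
Codon 4 CCA (Pro): third position 4-fold.
Codon 5 UCU (Ser): third position 4-fold.
Codon 6 CUU (Leu): third position 4-fold.
Codon 7 GUC (Val): third position 4-fold.
Codon 8 UUC (Phe): third position 2-fold.
Four-fold degenerate third positions: 5.

5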